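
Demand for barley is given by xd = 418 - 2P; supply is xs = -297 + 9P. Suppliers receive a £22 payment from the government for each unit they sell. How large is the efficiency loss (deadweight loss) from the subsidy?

Pre-subsidy: 418 - 2P = -297 + 9P gives P* = 65, x* = 288.
With the subsidy, sellers receive Ps = Pb + 22 for each unit, where Pb is the price buyers pay.
Supply in terms of Pb becomes xs = -297 + 9(Pb + 22) = -99 + 9Pb. Setting this equal to demand: 418 - 2Pb = -99 + 9Pb, so Pb = 47.
Sellers receive Ps = 47 + 22 = 69; x' = 418 − 2·47 = 324.
The subsidy expands output by 324 − 288 = 36 past the efficient level; on those units the gap between marginal cost and willingness to pay runs from 0 up to 22.
DWL = ½ × 22 × 36 = 396.

Deadweight loss = £396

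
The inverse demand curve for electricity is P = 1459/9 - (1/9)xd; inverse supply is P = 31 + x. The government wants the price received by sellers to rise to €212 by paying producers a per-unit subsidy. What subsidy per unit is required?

At a seller price of 212, quantity supplied is -31 + 1·212 = 181.
Buyers absorb 181 only when they pay Pb = 1459/9 − (1/9)·181 = 142.
s = Ps − Pb = 212 − 142 = 70.

Required subsidy s = €70 per unit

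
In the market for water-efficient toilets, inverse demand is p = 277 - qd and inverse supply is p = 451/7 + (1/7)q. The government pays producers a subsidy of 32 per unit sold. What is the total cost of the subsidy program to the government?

Government cost = 6848

Pre-subsidy: 277 - q = 451/7 + (1/7)q gives q* = 186 and p* = 91.
With the subsidy, sellers receive ps = pb + 32 for each unit, where pb is the price buyers pay.
On the curves, pb = 277 - q and ps = 451/7 + (1/7)q; the wedge ps − pb = 32 gives 451/7 + (1/7)q − (277 - q) = 32, so q' = 214.
Then pb = 277 − 1·214 = 63 and ps = 451/7 + (1/7)·214 = 95.
Government outlay = subsidy × quantity = 32 × 214 = 6848.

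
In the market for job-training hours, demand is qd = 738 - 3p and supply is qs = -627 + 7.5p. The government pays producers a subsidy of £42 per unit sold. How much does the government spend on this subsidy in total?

Government cost = £18396

Pre-subsidy: 738 - 3p = -627 + 7.5p gives p* = 130, q* = 348.
With the subsidy, sellers receive ps = pb + 42 for each unit, where pb is the price buyers pay.
Supply in terms of pb becomes qs = -627 + 7.5(pb + 42) = -312 + 7.5pb. Setting this equal to demand: 738 - 3pb = -312 + 7.5pb, so pb = 100.
Sellers receive ps = 100 + 42 = 142; q' = 738 − 3·100 = 438.
Government outlay = subsidy × quantity = 42 × 438 = 18396.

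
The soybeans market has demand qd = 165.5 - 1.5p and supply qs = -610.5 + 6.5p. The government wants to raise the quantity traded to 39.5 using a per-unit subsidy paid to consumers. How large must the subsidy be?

Required subsidy s = 16 per unit

At q = 39.5, invert demand for the buyer price: pb = (165.5 − 39.5)/1.5 = 84; invert supply for the seller price: ps = (39.5 − (-610.5))/6.5 = 100.
The subsidy must fill the gap: s = ps − pb = 100 − 84 = 16.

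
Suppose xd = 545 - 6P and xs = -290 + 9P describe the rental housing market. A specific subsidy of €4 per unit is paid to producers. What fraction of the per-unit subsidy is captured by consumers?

Pre-subsidy: 545 - 6P = -290 + 9P gives P* = 167/3, x* = 211.
With the subsidy, sellers receive Ps = Pb + 4 for each unit, where Pb is the price buyers pay.
Supply in terms of Pb becomes xs = -290 + 9(Pb + 4) = -254 + 9Pb. Setting this equal to demand: 545 - 6Pb = -254 + 9Pb, so Pb = 799/15.
Sellers receive Ps = 799/15 + 4 = 859/15; x' = 545 − 6·(799/15) = 225.4.
Buyers' price falls by P* − Pb = 167/3 − 799/15 = 2.4; sellers' price rises by Ps − P* = 859/15 − 167/3 = 1.6.
So consumers capture 2.4/4 = 0.6 of each unit of subsidy.

Consumer share = 0.6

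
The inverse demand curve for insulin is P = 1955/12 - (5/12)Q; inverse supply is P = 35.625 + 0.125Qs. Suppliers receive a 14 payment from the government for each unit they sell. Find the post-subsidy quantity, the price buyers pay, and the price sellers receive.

Pre-subsidy: 1955/12 - (5/12)Q = 35.625 + 0.125Q gives Q* = 235 and P* = 65.
With the subsidy, sellers receive Ps = Pb + 14 for each unit, where Pb is the price buyers pay.
On the curves, Pb = 1955/12 - (5/12)Q and Ps = 35.625 + 0.125Q; the wedge Ps − Pb = 14 gives 35.625 + 0.125Q − (1955/12 - (5/12)Q) = 14, so Q' = 3391/13.
Then Pb = 1955/12 − (5/12)·(3391/13) = 705/13 and Ps = 35.625 + 0.125·(3391/13) = 887/13.

Q' = 3391/13; buyers pay 705/13; sellers receive 887/13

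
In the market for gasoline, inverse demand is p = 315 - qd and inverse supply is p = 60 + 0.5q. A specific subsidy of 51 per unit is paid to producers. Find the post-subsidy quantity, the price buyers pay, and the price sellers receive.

q' = 204; buyers pay 111; sellers receive 162

Pre-subsidy: 315 - q = 60 + 0.5q gives q* = 170 and p* = 145.
With the subsidy, sellers receive ps = pb + 51 for each unit, where pb is the price buyers pay.
On the curves, pb = 315 - q and ps = 60 + 0.5q; the wedge ps − pb = 51 gives 60 + 0.5q − (315 - q) = 51, so q' = 204.
Then pb = 315 − 1·204 = 111 and ps = 60 + 0.5·204 = 162.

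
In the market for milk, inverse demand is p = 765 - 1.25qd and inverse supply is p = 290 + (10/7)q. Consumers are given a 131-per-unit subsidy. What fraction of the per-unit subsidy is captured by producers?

Pre-subsidy: 765 - 1.25q = 290 + (10/7)q gives q* = 532/3 and p* = 1630/3.
With the rebate, buyers effectively pay pb = ps − 131, where ps is the price sellers receive.
On the curves, pb = 765 - 1.25q and ps = 290 + (10/7)q; the wedge ps − pb = 131 gives 290 + (10/7)q − (765 - 1.25q) = 131, so q' = 226.24.
Then pb = 765 − 1.25·226.24 = 482.2 and ps = 290 + (10/7)·226.24 = 613.2.
Buyers' price falls by p* − pb = 1630/3 − 482.2 = 917/15; sellers' price rises by ps − p* = 613.2 − 1630/3 = 1048/15.
So producers capture (1048/15)/131 = 8/15 of each unit of subsidy.

Producer share = 8/15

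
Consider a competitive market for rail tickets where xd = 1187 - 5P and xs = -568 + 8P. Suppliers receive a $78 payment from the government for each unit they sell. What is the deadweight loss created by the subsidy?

Deadweight loss = $9360

Pre-subsidy: 1187 - 5P = -568 + 8P gives P* = 135, x* = 512.
With the subsidy, sellers receive Ps = Pb + 78 for each unit, where Pb is the price buyers pay.
Supply in terms of Pb becomes xs = -568 + 8(Pb + 78) = 56 + 8Pb. Setting this equal to demand: 1187 - 5Pb = 56 + 8Pb, so Pb = 87.
Sellers receive Ps = 87 + 78 = 165; x' = 1187 − 5·87 = 752.
The subsidy expands output by 752 − 512 = 240 past the efficient level; on those units the gap between marginal cost and willingness to pay runs from 0 up to 78.
DWL = ½ × 78 × 240 = 9360.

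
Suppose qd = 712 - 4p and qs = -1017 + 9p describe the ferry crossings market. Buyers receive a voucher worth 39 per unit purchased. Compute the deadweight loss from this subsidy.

Deadweight loss = 2106

Pre-subsidy: 712 - 4p = -1017 + 9p gives p* = 133, q* = 180.
With the rebate, buyers effectively pay pb = ps − 39, where ps is the price sellers receive.
Demand in terms of ps becomes qd = 712 − 4(ps − 39) = 868 - 4ps. Setting this equal to supply: 868 - 4ps = -1017 + 9ps, so ps = 145.
Buyers pay pb = 145 − 39 = 106; q' = -1017 + 9·145 = 288.
The subsidy expands output by 288 − 180 = 108 past the efficient level; on those units the gap between marginal cost and willingness to pay runs from 0 up to 39.
DWL = ½ × 39 × 108 = 2106.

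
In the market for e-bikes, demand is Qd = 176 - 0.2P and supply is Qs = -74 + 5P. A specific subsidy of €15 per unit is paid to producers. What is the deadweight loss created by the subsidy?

Pre-subsidy: 176 - 0.2P = -74 + 5P gives P* = 625/13, Q* = 2163/13.
With the subsidy, sellers receive Ps = Pb + 15 for each unit, where Pb is the price buyers pay.
Supply in terms of Pb becomes Qs = -74 + 5(Pb + 15) = 1 + 5Pb. Setting this equal to demand: 176 - 0.2Pb = 1 + 5Pb, so Pb = 875/26.
Sellers receive Ps = 875/26 + 15 = 1265/26; Q' = 176 − 0.2·(875/26) = 4401/26.
The subsidy expands output by 4401/26 − 2163/13 = 75/26 past the efficient level; on those units the gap between marginal cost and willingness to pay runs from 0 up to 15.
DWL = ½ × 15 × 75/26 = 1125/52.

Deadweight loss = 1125/52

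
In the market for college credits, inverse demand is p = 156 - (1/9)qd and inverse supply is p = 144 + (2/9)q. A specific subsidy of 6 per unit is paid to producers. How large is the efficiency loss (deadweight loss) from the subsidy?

Pre-subsidy: 156 - (1/9)q = 144 + (2/9)q gives q* = 36 and p* = 152.
With the subsidy, sellers receive ps = pb + 6 for each unit, where pb is the price buyers pay.
On the curves, pb = 156 - (1/9)q and ps = 144 + (2/9)q; the wedge ps − pb = 6 gives 144 + (2/9)q − (156 - (1/9)q) = 6, so q' = 54.
Then pb = 156 − (1/9)·54 = 150 and ps = 144 + (2/9)·54 = 156.
The subsidy expands output by 54 − 36 = 18 past the efficient level; on those units the gap between marginal cost and willingness to pay runs from 0 up to 6.
DWL = ½ × 6 × 18 = 54.

Deadweight loss = 54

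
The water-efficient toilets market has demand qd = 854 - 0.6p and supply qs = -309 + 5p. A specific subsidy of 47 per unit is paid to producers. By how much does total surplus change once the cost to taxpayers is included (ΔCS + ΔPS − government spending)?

Pre-subsidy: 854 - 0.6p = -309 + 5p gives p* = 5815/28, q* = 20423/28.
With the subsidy, sellers receive ps = pb + 47 for each unit, where pb is the price buyers pay.
Supply in terms of pb becomes qs = -309 + 5(pb + 47) = -74 + 5pb. Setting this equal to demand: 854 - 0.6pb = -74 + 5pb, so pb = 1160/7.
Sellers receive ps = 1160/7 + 47 = 1489/7; q' = 854 − 0.6·(1160/7) = 5282/7.
ΔCS = ½(20423/28 + 5282/7)(5815/28 − 1160/7) = 48822425/1568; ΔPS = ½(20423/28 + 5282/7)(1489/7 − 5815/28) = 5858691/1568.
Government spending = 47 × 5282/7 = 248254/7.
Net change = 48822425/1568 + 5858691/1568 − 248254/7 = -33135/56. The loss equals the DWL triangle ½·47·705/28.

Net change in total surplus = -33135/56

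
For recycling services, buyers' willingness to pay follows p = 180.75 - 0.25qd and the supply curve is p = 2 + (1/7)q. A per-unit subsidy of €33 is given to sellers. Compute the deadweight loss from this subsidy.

Deadweight loss = €1386

Pre-subsidy: 180.75 - 0.25q = 2 + (1/7)q gives q* = 455 and p* = 67.
With the subsidy, sellers receive ps = pb + 33 for each unit, where pb is the price buyers pay.
On the curves, pb = 180.75 - 0.25q and ps = 2 + (1/7)q; the wedge ps − pb = 33 gives 2 + (1/7)q − (180.75 - 0.25q) = 33, so q' = 539.
Then pb = 180.75 − 0.25·539 = 46 and ps = 2 + (1/7)·539 = 79.
The subsidy expands output by 539 − 455 = 84 past the efficient level; on those units the gap between marginal cost and willingness to pay runs from 0 up to 33.
DWL = ½ × 33 × 84 = 1386.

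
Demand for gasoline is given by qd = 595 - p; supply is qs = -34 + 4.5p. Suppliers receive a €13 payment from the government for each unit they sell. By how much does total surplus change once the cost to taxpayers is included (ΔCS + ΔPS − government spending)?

Net change in total surplus = -1521/22

Pre-subsidy: 595 - p = -34 + 4.5p gives p* = 1258/11, q* = 5287/11.
With the subsidy, sellers receive ps = pb + 13 for each unit, where pb is the price buyers pay.
Supply in terms of pb becomes qs = -34 + 4.5(pb + 13) = 24.5 + 4.5pb. Setting this equal to demand: 595 - pb = 24.5 + 4.5pb, so pb = 1141/11.
Sellers receive ps = 1141/11 + 13 = 1284/11; q' = 595 − 1·(1141/11) = 5404/11.
ΔCS = ½(5287/11 + 5404/11)(1258/11 − 1141/11) = 1250847/242; ΔPS = ½(5287/11 + 5404/11)(1284/11 − 1258/11) = 138983/121.
Government spending = 13 × 5404/11 = 70252/11.
Net change = 1250847/242 + 138983/121 − 70252/11 = -1521/22. The loss equals the DWL triangle ½·13·117/11.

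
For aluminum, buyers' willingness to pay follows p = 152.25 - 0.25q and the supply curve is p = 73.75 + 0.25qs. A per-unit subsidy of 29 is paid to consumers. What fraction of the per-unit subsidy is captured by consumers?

Pre-subsidy: 152.25 - 0.25q = 73.75 + 0.25q gives q* = 157 and p* = 113.
With the rebate, buyers effectively pay pb = ps − 29, where ps is the price sellers receive.
On the curves, pb = 152.25 - 0.25q and ps = 73.75 + 0.25q; the wedge ps − pb = 29 gives 73.75 + 0.25q − (152.25 - 0.25q) = 29, so q' = 215.
Then pb = 152.25 − 0.25·215 = 98.5 and ps = 73.75 + 0.25·215 = 127.5.
Buyers' price falls by p* − pb = 113 − 98.5 = 14.5; sellers' price rises by ps − p* = 127.5 − 113 = 14.5.
So consumers capture 14.5/29 = 0.5 of each unit of subsidy.

Consumer share = 0.5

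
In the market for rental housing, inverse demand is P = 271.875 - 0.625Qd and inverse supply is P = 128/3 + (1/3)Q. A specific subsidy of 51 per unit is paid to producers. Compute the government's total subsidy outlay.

Pre-subsidy: 271.875 - 0.625Q = 128/3 + (1/3)Q gives Q* = 5501/23 and P* = 2815/23.
With the subsidy, sellers receive Ps = Pb + 51 for each unit, where Pb is the price buyers pay.
On the curves, Pb = 271.875 - 0.625Q and Ps = 128/3 + (1/3)Q; the wedge Ps − Pb = 51 gives 128/3 + (1/3)Q − (271.875 - 0.625Q) = 51, so Q' = 6725/23.
Then Pb = 271.875 − 0.625·(6725/23) = 2050/23 and Ps = 128/3 + (1/3)·(6725/23) = 3223/23.
Government outlay = subsidy × quantity = 51 × 6725/23 = 342975/23.

Government cost = 342975/23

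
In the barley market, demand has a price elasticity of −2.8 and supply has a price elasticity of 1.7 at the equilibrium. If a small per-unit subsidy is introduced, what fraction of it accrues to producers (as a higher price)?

For a small subsidy around the equilibrium, the benefit split depends on the relative slopes, which at a point are proportional to the elasticities.
Buyer share = εs/(εs + |εd|) = 1.7/(1.7 + 2.8) = 17/45; seller share = |εd|/(εs + |εd|) = 28/45.
So producers capture 28/45 of the subsidy.

Producer share = 28/45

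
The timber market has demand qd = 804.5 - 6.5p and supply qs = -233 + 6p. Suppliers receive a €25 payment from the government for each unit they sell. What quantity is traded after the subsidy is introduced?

Pre-subsidy: 804.5 - 6.5p = -233 + 6p gives p* = 83, q* = 265.
With the subsidy, sellers receive ps = pb + 25 for each unit, where pb is the price buyers pay.
Supply in terms of pb becomes qs = -233 + 6(pb + 25) = -83 + 6pb. Setting this equal to demand: 804.5 - 6.5pb = -83 + 6pb, so pb = 71.
Sellers receive ps = 71 + 25 = 96; q' = 804.5 − 6.5·71 = 343.

q' = 343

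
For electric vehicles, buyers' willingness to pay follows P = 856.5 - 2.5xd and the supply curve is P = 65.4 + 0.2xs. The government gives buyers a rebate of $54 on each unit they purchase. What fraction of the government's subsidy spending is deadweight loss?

DWL / government spending = 10/313

Pre-subsidy: 856.5 - 2.5x = 65.4 + 0.2x gives x* = 293 and P* = 124.
With the rebate, buyers effectively pay Pb = Ps − 54, where Ps is the price sellers receive.
On the curves, Pb = 856.5 - 2.5x and Ps = 65.4 + 0.2x; the wedge Ps − Pb = 54 gives 65.4 + 0.2x − (856.5 - 2.5x) = 54, so x' = 313.
Then Pb = 856.5 − 2.5·313 = 74 and Ps = 65.4 + 0.2·313 = 128.
ΔCS = ½(293 + 313)(124 − 74) = 15150; ΔPS = ½(293 + 313)(128 − 124) = 1212.
Government spending = 54 × 313 = 16902.
DWL = ½ × 54 × (313 − 293) = 540; fraction = 540 / 16902 = 10/313.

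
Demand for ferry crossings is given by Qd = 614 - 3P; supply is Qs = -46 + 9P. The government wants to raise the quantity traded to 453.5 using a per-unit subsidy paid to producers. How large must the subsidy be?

At Q = 453.5, invert demand for the buyer price: Pb = (614 − 453.5)/3 = 53.5; invert supply for the seller price: Ps = (453.5 − (-46))/9 = 55.5.
The subsidy must fill the gap: s = Ps − Pb = 55.5 − 53.5 = 2.

Required subsidy s = 2 per unit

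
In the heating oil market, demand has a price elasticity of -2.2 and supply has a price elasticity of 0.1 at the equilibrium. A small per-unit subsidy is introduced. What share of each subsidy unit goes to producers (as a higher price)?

For a small subsidy around the equilibrium, the benefit split depends on the relative slopes, which at a point are proportional to the elasticities.
Buyer share = εs/(εs + |εd|) = 0.1/(0.1 + 2.2) = 1/23; seller share = |εd|/(εs + |εd|) = 22/23.
So producers capture 22/23 of the subsidy.

Producer share = 22/23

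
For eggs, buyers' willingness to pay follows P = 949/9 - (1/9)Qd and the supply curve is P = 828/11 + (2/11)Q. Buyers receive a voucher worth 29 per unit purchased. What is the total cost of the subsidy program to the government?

Pre-subsidy: 949/9 - (1/9)Q = 828/11 + (2/11)Q gives Q* = 103 and P* = 94.
With the rebate, buyers effectively pay Pb = Ps − 29, where Ps is the price sellers receive.
On the curves, Pb = 949/9 - (1/9)Q and Ps = 828/11 + (2/11)Q; the wedge Ps − Pb = 29 gives 828/11 + (2/11)Q − (949/9 - (1/9)Q) = 29, so Q' = 202.
Then Pb = 949/9 − (1/9)·202 = 83 and Ps = 828/11 + (2/11)·202 = 112.
Government outlay = subsidy × quantity = 29 × 202 = 5858.

Government cost = 5858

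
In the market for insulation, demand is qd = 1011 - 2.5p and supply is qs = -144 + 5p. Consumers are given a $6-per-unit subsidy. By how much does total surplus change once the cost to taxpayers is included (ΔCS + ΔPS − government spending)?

Pre-subsidy: 1011 - 2.5p = -144 + 5p gives p* = 154, q* = 626.
With the rebate, buyers effectively pay pb = ps − 6, where ps is the price sellers receive.
Demand in terms of ps becomes qd = 1011 − 2.5(ps − 6) = 1026 - 2.5ps. Setting this equal to supply: 1026 - 2.5ps = -144 + 5ps, so ps = 156.
Buyers pay pb = 156 − 6 = 150; q' = -144 + 5·156 = 636.
ΔCS = ½(626 + 636)(154 − 150) = 2524; ΔPS = ½(626 + 636)(156 − 154) = 1262.
Government spending = 6 × 636 = 3816.
Net change = 2524 + 1262 − 3816 = -30. The loss equals the DWL triangle ½·6·10.

Net change in total surplus = -$30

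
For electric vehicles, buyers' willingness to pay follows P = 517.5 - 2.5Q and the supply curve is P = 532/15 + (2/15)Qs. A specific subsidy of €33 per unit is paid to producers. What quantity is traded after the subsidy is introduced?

Q' = 15451/79

Pre-subsidy: 517.5 - 2.5Q = 532/15 + (2/15)Q gives Q* = 14461/79 and P* = 4730/79.
With the subsidy, sellers receive Ps = Pb + 33 for each unit, where Pb is the price buyers pay.
On the curves, Pb = 517.5 - 2.5Q and Ps = 532/15 + (2/15)Q; the wedge Ps − Pb = 33 gives 532/15 + (2/15)Q − (517.5 - 2.5Q) = 33, so Q' = 15451/79.
Then Pb = 517.5 − 2.5·(15451/79) = 2255/79 and Ps = 532/15 + (2/15)·(15451/79) = 4862/79.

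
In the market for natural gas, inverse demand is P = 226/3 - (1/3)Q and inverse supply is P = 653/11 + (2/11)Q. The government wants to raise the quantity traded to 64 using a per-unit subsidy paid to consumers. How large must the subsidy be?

Required subsidy s = 17 per unit

At Q = 64, from the demand curve buyers pay Pb = 226/3 − (1/3)·64 = 54; from the supply curve sellers need Ps = 653/11 + (2/11)·64 = 71.
The subsidy must fill the gap: s = Ps − Pb = 71 − 54 = 17.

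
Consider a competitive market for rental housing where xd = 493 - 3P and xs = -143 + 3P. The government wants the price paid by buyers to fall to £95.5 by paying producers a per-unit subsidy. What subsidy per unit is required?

At a buyer price of 95.5, quantity demanded is 493 − 3·95.5 = 206.5.
Sellers supply 206.5 only when they receive Ps with -143 + 3·Ps = 206.5, i.e. Ps = 116.5.
s = Ps − Pb = 116.5 − 95.5 = 21.

Required subsidy s = £21 per unit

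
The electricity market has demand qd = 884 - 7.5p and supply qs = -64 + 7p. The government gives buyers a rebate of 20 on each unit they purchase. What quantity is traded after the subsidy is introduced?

q' = 13516/29

Pre-subsidy: 884 - 7.5p = -64 + 7p gives p* = 1896/29, q* = 11416/29.
With the rebate, buyers effectively pay pb = ps − 20, where ps is the price sellers receive.
Demand in terms of ps becomes qd = 884 − 7.5(ps − 20) = 1034 - 7.5ps. Setting this equal to supply: 1034 - 7.5ps = -64 + 7ps, so ps = 2196/29.
Buyers pay pb = 2196/29 − 20 = 1616/29; q' = -64 + 7·(2196/29) = 13516/29.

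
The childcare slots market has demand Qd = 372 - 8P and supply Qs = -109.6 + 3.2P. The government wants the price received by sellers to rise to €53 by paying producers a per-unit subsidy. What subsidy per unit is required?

At a seller price of 53, quantity supplied is -109.6 + 3.2·53 = 60.
Buyers absorb 60 only when they pay Pb with 372 − 8·Pb = 60, i.e. Pb = 39.
s = Ps − Pb = 53 − 39 = 14.

Required subsidy s = €14 per unit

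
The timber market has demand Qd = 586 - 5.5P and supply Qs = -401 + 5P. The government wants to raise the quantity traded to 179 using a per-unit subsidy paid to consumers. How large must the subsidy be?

Required subsidy s = 42 per unit

At Q = 179, invert demand for the buyer price: Pb = (586 − 179)/5.5 = 74; invert supply for the seller price: Ps = (179 − (-401))/5 = 116.
The subsidy must fill the gap: s = Ps − Pb = 116 − 74 = 42.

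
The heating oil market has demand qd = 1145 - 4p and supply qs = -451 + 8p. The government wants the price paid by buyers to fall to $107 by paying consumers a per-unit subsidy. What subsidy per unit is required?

Required subsidy s = $39 per unit

At a buyer price of 107, quantity demanded is 1145 − 4·107 = 717.
Sellers supply 717 only when they receive ps with -451 + 8·ps = 717, i.e. ps = 146.
s = ps − pb = 146 − 107 = 39.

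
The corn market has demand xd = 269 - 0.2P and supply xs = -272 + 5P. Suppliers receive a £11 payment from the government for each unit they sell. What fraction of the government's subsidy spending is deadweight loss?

DWL / government spending = 55/13016

Pre-subsidy: 269 - 0.2P = -272 + 5P gives P* = 2705/26, x* = 6453/26.
With the subsidy, sellers receive Ps = Pb + 11 for each unit, where Pb is the price buyers pay.
Supply in terms of Pb becomes xs = -272 + 5(Pb + 11) = -217 + 5Pb. Setting this equal to demand: 269 - 0.2Pb = -217 + 5Pb, so Pb = 1215/13.
Sellers receive Ps = 1215/13 + 11 = 1358/13; x' = 269 − 0.2·(1215/13) = 3254/13.
ΔCS = ½(6453/26 + 3254/13)(2705/26 − 1215/13) = 274175/104; ΔPS = ½(6453/26 + 3254/13)(1358/13 − 2705/26) = 10967/104.
Government spending = 11 × 3254/13 = 35794/13.
DWL = ½ × 11 × (3254/13 − 6453/26) = 605/52; fraction = (605/52) / (35794/13) = 55/13016.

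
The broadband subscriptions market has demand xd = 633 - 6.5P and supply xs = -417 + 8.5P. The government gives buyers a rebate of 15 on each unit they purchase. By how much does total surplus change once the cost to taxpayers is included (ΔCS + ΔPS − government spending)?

Pre-subsidy: 633 - 6.5P = -417 + 8.5P gives P* = 70, x* = 178.
With the rebate, buyers effectively pay Pb = Ps − 15, where Ps is the price sellers receive.
Demand in terms of Ps becomes xd = 633 − 6.5(Ps − 15) = 730.5 - 6.5Ps. Setting this equal to supply: 730.5 - 6.5Ps = -417 + 8.5Ps, so Ps = 76.5.
Buyers pay Pb = 76.5 − 15 = 61.5; x' = -417 + 8.5·76.5 = 233.25.
ΔCS = ½(178 + 233.25)(70 − 61.5) = 1747.8125; ΔPS = ½(178 + 233.25)(76.5 − 70) = 1336.5625.
Government spending = 15 × 233.25 = 3498.75.
Net change = 1747.8125 + 1336.5625 − 3498.75 = -414.375. The loss equals the DWL triangle ½·15·55.25.

Net change in total surplus = -414.375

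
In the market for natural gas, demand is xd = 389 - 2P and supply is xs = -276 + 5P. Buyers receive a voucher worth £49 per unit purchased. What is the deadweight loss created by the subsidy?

Deadweight loss = £1715

Pre-subsidy: 389 - 2P = -276 + 5P gives P* = 95, x* = 199.
With the rebate, buyers effectively pay Pb = Ps − 49, where Ps is the price sellers receive.
Demand in terms of Ps becomes xd = 389 − 2(Ps − 49) = 487 - 2Ps. Setting this equal to supply: 487 - 2Ps = -276 + 5Ps, so Ps = 109.
Buyers pay Pb = 109 − 49 = 60; x' = -276 + 5·109 = 269.
The subsidy expands output by 269 − 199 = 70 past the efficient level; on those units the gap between marginal cost and willingness to pay runs from 0 up to 49.
DWL = ½ × 49 × 70 = 1715.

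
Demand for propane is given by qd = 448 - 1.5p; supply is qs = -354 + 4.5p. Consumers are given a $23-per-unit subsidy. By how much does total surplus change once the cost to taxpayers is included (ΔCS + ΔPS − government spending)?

Pre-subsidy: 448 - 1.5p = -354 + 4.5p gives p* = 401/3, q* = 247.5.
With the rebate, buyers effectively pay pb = ps − 23, where ps is the price sellers receive.
Demand in terms of ps becomes qd = 448 − 1.5(ps − 23) = 482.5 - 1.5ps. Setting this equal to supply: 482.5 - 1.5ps = -354 + 4.5ps, so ps = 1673/12.
Buyers pay pb = 1673/12 − 23 = 1397/12; q' = -354 + 4.5·(1673/12) = 273.375.
ΔCS = ½(247.5 + 273.375)(401/3 − 1397/12) = 4492.546875; ΔPS = ½(247.5 + 273.375)(1673/12 − 401/3) = 1497.515625.
Government spending = 23 × 273.375 = 6287.625.
Net change = 4492.546875 + 1497.515625 − 6287.625 = -297.5625. The loss equals the DWL triangle ½·23·25.875.

Net change in total surplus = -$297.5625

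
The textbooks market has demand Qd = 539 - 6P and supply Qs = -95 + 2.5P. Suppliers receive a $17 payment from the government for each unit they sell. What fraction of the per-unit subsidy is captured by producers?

Pre-subsidy: 539 - 6P = -95 + 2.5P gives P* = 1268/17, Q* = 1555/17.
With the subsidy, sellers receive Ps = Pb + 17 for each unit, where Pb is the price buyers pay.
Supply in terms of Pb becomes Qs = -95 + 2.5(Pb + 17) = -52.5 + 2.5Pb. Setting this equal to demand: 539 - 6Pb = -52.5 + 2.5Pb, so Pb = 1183/17.
Sellers receive Ps = 1183/17 + 17 = 1472/17; Q' = 539 − 6·(1183/17) = 2065/17.
Buyers' price falls by P* − Pb = 1268/17 − 1183/17 = 5; sellers' price rises by Ps − P* = 1472/17 − 1268/17 = 12.
So producers capture 12/17 = 12/17 of each unit of subsidy.

Producer share = 12/17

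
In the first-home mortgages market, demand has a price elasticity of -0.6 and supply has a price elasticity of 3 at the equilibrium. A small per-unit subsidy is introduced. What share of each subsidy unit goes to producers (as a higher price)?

Producer share = 1/6

For a small subsidy around the equilibrium, the benefit split depends on the relative slopes, which at a point are proportional to the elasticities.
Buyer share = εs/(εs + |εd|) = 3/(3 + 0.6) = 5/6; seller share = |εd|/(εs + |εd|) = 1/6.
So producers capture 1/6 of the subsidy.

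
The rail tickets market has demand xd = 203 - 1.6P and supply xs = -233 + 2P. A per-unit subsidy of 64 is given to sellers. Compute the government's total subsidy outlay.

Pre-subsidy: 203 - 1.6P = -233 + 2P gives P* = 1090/9, x* = 83/9.
With the subsidy, sellers receive Ps = Pb + 64 for each unit, where Pb is the price buyers pay.
Supply in terms of Pb becomes xs = -233 + 2(Pb + 64) = -105 + 2Pb. Setting this equal to demand: 203 - 1.6Pb = -105 + 2Pb, so Pb = 770/9.
Sellers receive Ps = 770/9 + 64 = 1346/9; x' = 203 − 1.6·(770/9) = 595/9.
Government outlay = subsidy × quantity = 64 × 595/9 = 38080/9.

Government cost = 38080/9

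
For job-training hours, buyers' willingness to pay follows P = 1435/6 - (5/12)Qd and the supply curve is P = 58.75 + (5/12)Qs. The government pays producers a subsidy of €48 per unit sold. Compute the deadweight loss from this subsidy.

Deadweight loss = €1382.4

Pre-subsidy: 1435/6 - (5/12)Q = 58.75 + (5/12)Q gives Q* = 216.5 and P* = 3575/24.
With the subsidy, sellers receive Ps = Pb + 48 for each unit, where Pb is the price buyers pay.
On the curves, Pb = 1435/6 - (5/12)Q and Ps = 58.75 + (5/12)Q; the wedge Ps − Pb = 48 gives 58.75 + (5/12)Q − (1435/6 - (5/12)Q) = 48, so Q' = 274.1.
Then Pb = 1435/6 − (5/12)·274.1 = 2999/24 and Ps = 58.75 + (5/12)·274.1 = 4151/24.
The subsidy expands output by 274.1 − 216.5 = 57.6 past the efficient level; on those units the gap between marginal cost and willingness to pay runs from 0 up to 48.
DWL = ½ × 48 × 57.6 = 1382.4.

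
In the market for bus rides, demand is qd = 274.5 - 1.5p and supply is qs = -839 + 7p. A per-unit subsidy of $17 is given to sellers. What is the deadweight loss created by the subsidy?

Pre-subsidy: 274.5 - 1.5p = -839 + 7p gives p* = 131, q* = 78.
With the subsidy, sellers receive ps = pb + 17 for each unit, where pb is the price buyers pay.
Supply in terms of pb becomes qs = -839 + 7(pb + 17) = -720 + 7pb. Setting this equal to demand: 274.5 - 1.5pb = -720 + 7pb, so pb = 117.
Sellers receive ps = 117 + 17 = 134; q' = 274.5 − 1.5·117 = 99.
The subsidy expands output by 99 − 78 = 21 past the efficient level; on those units the gap between marginal cost and willingness to pay runs from 0 up to 17.
DWL = ½ × 17 × 21 = 178.5.

Deadweight loss = $178.5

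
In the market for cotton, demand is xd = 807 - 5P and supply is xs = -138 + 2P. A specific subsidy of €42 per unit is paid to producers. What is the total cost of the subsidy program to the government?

Government cost = €8064

Pre-subsidy: 807 - 5P = -138 + 2P gives P* = 135, x* = 132.
With the subsidy, sellers receive Ps = Pb + 42 for each unit, where Pb is the price buyers pay.
Supply in terms of Pb becomes xs = -138 + 2(Pb + 42) = -54 + 2Pb. Setting this equal to demand: 807 - 5Pb = -54 + 2Pb, so Pb = 123.
Sellers receive Ps = 123 + 42 = 165; x' = 807 − 5·123 = 192.
Government outlay = subsidy × quantity = 42 × 192 = 8064.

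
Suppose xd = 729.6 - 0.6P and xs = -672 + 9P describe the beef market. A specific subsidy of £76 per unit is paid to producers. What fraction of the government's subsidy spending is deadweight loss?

DWL / government spending = 57/1826

Pre-subsidy: 729.6 - 0.6P = -672 + 9P gives P* = 146, x* = 642.
With the subsidy, sellers receive Ps = Pb + 76 for each unit, where Pb is the price buyers pay.
Supply in terms of Pb becomes xs = -672 + 9(Pb + 76) = 12 + 9Pb. Setting this equal to demand: 729.6 - 0.6Pb = 12 + 9Pb, so Pb = 74.75.
Sellers receive Ps = 74.75 + 76 = 150.75; x' = 729.6 − 0.6·74.75 = 684.75.
ΔCS = ½(642 + 684.75)(146 − 74.75) = 47265.46875; ΔPS = ½(642 + 684.75)(150.75 − 146) = 3151.03125.
Government spending = 76 × 684.75 = 52041.
DWL = ½ × 76 × (684.75 − 642) = 1624.5; fraction = 1624.5 / 52041 = 57/1826.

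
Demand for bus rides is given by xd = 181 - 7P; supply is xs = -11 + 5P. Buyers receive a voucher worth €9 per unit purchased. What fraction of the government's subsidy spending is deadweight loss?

Pre-subsidy: 181 - 7P = -11 + 5P gives P* = 16, x* = 69.
With the rebate, buyers effectively pay Pb = Ps − 9, where Ps is the price sellers receive.
Demand in terms of Ps becomes xd = 181 − 7(Ps − 9) = 244 - 7Ps. Setting this equal to supply: 244 - 7Ps = -11 + 5Ps, so Ps = 21.25.
Buyers pay Pb = 21.25 − 9 = 12.25; x' = -11 + 5·21.25 = 95.25.
ΔCS = ½(69 + 95.25)(16 − 12.25) = 307.96875; ΔPS = ½(69 + 95.25)(21.25 − 16) = 431.15625.
Government spending = 9 × 95.25 = 857.25.
DWL = ½ × 9 × (95.25 − 69) = 118.125; fraction = 118.125 / 857.25 = 35/254.

DWL / government spending = 35/254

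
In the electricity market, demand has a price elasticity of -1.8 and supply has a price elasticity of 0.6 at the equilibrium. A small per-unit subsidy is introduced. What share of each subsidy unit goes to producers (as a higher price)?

For a small subsidy around the equilibrium, the benefit split depends on the relative slopes, which at a point are proportional to the elasticities.
Buyer share = εs/(εs + |εd|) = 0.6/(0.6 + 1.8) = 0.25; seller share = |εd|/(εs + |εd|) = 0.75.
So producers capture 0.75 of the subsidy.

Producer share = 0.75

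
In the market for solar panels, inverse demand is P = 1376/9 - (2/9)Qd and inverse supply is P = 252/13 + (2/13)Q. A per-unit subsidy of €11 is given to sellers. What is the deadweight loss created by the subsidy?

Deadweight loss = €160.875

Pre-subsidy: 1376/9 - (2/9)Q = 252/13 + (2/13)Q gives Q* = 355 and P* = 74.
With the subsidy, sellers receive Ps = Pb + 11 for each unit, where Pb is the price buyers pay.
On the curves, Pb = 1376/9 - (2/9)Q and Ps = 252/13 + (2/13)Q; the wedge Ps − Pb = 11 gives 252/13 + (2/13)Q − (1376/9 - (2/9)Q) = 11, so Q' = 384.25.
Then Pb = 1376/9 − (2/9)·384.25 = 67.5 and Ps = 252/13 + (2/13)·384.25 = 78.5.
The subsidy expands output by 384.25 − 355 = 29.25 past the efficient level; on those units the gap between marginal cost and willingness to pay runs from 0 up to 11.
DWL = ½ × 11 × 29.25 = 160.875.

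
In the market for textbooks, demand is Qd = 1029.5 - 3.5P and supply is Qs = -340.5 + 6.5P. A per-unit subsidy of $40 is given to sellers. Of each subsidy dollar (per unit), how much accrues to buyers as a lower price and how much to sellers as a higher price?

Buyers gain $26 per unit; sellers gain $14 per unit

Pre-subsidy: 1029.5 - 3.5P = -340.5 + 6.5P gives P* = 137, Q* = 550.
With the subsidy, sellers receive Ps = Pb + 40 for each unit, where Pb is the price buyers pay.
Supply in terms of Pb becomes Qs = -340.5 + 6.5(Pb + 40) = -80.5 + 6.5Pb. Setting this equal to demand: 1029.5 - 3.5Pb = -80.5 + 6.5Pb, so Pb = 111.
Sellers receive Ps = 111 + 40 = 151; Q' = 1029.5 − 3.5·111 = 641.
Buyers' price falls by P* − Pb = 137 − 111 = 26; sellers' price rises by Ps − P* = 151 − 137 = 14.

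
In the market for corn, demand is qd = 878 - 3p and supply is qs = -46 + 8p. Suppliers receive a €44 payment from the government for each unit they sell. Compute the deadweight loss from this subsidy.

Deadweight loss = €2112

Pre-subsidy: 878 - 3p = -46 + 8p gives p* = 84, q* = 626.
With the subsidy, sellers receive ps = pb + 44 for each unit, where pb is the price buyers pay.
Supply in terms of pb becomes qs = -46 + 8(pb + 44) = 306 + 8pb. Setting this equal to demand: 878 - 3pb = 306 + 8pb, so pb = 52.
Sellers receive ps = 52 + 44 = 96; q' = 878 − 3·52 = 722.
The subsidy expands output by 722 − 626 = 96 past the efficient level; on those units the gap between marginal cost and willingness to pay runs from 0 up to 44.
DWL = ½ × 44 × 96 = 2112.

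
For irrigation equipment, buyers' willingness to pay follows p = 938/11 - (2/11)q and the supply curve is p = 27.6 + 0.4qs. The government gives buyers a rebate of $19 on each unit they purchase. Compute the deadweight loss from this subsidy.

Pre-subsidy: 938/11 - (2/11)q = 27.6 + 0.4q gives q* = 99.125 and p* = 67.25.
With the rebate, buyers effectively pay pb = ps − 19, where ps is the price sellers receive.
On the curves, pb = 938/11 - (2/11)q and ps = 27.6 + 0.4q; the wedge ps − pb = 19 gives 27.6 + 0.4q − (938/11 - (2/11)q) = 19, so q' = 131.78125.
Then pb = 938/11 − (2/11)·131.78125 = 61.3125 and ps = 27.6 + 0.4·131.78125 = 80.3125.
The subsidy expands output by 131.78125 − 99.125 = 32.65625 past the efficient level; on those units the gap between marginal cost and willingness to pay runs from 0 up to 19.
DWL = ½ × 19 × 32.65625 = 310.234375.

Deadweight loss = $310.234375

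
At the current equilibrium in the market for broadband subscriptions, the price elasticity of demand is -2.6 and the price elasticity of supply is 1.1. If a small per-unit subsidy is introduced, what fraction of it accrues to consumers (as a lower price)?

For a small subsidy around the equilibrium, the benefit split depends on the relative slopes, which at a point are proportional to the elasticities.
Buyer share = εs/(εs + |εd|) = 1.1/(1.1 + 2.6) = 11/37; seller share = |εd|/(εs + |εd|) = 26/37.

Consumer share = 11/37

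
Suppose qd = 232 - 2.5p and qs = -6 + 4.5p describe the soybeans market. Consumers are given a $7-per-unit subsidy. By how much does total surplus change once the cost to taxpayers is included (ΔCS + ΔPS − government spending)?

Net change in total surplus = -$39.375

Pre-subsidy: 232 - 2.5p = -6 + 4.5p gives p* = 34, q* = 147.
With the rebate, buyers effectively pay pb = ps − 7, where ps is the price sellers receive.
Demand in terms of ps becomes qd = 232 − 2.5(ps − 7) = 249.5 - 2.5ps. Setting this equal to supply: 249.5 - 2.5ps = -6 + 4.5ps, so ps = 36.5.
Buyers pay pb = 36.5 − 7 = 29.5; q' = -6 + 4.5·36.5 = 158.25.
ΔCS = ½(147 + 158.25)(34 − 29.5) = 686.8125; ΔPS = ½(147 + 158.25)(36.5 − 34) = 381.5625.
Government spending = 7 × 158.25 = 1107.75.
Net change = 686.8125 + 381.5625 − 1107.75 = -39.375. The loss equals the DWL triangle ½·7·11.25.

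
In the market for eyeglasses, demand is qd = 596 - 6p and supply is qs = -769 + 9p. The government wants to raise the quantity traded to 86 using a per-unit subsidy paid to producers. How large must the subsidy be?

At q = 86, invert demand for the buyer price: pb = (596 − 86)/6 = 85; invert supply for the seller price: ps = (86 − (-769))/9 = 95.
The subsidy must fill the gap: s = ps − pb = 95 − 85 = 10.

Required subsidy s = 10 per unit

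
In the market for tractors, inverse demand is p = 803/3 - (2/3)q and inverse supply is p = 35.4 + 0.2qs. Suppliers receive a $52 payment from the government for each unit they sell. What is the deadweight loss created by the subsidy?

Pre-subsidy: 803/3 - (2/3)q = 35.4 + 0.2q gives q* = 268 and p* = 89.
With the subsidy, sellers receive ps = pb + 52 for each unit, where pb is the price buyers pay.
On the curves, pb = 803/3 - (2/3)q and ps = 35.4 + 0.2q; the wedge ps − pb = 52 gives 35.4 + 0.2q − (803/3 - (2/3)q) = 52, so q' = 328.
Then pb = 803/3 − (2/3)·328 = 49 and ps = 35.4 + 0.2·328 = 101.
The subsidy expands output by 328 − 268 = 60 past the efficient level; on those units the gap between marginal cost and willingness to pay runs from 0 up to 52.
DWL = ½ × 52 × 60 = 1560.

Deadweight loss = $1560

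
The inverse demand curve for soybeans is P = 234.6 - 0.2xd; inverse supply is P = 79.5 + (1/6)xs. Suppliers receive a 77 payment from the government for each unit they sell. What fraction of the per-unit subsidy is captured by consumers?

Consumer share = 6/11

Pre-subsidy: 234.6 - 0.2x = 79.5 + (1/6)x gives x* = 423 and P* = 150.
With the subsidy, sellers receive Ps = Pb + 77 for each unit, where Pb is the price buyers pay.
On the curves, Pb = 234.6 - 0.2x and Ps = 79.5 + (1/6)x; the wedge Ps − Pb = 77 gives 79.5 + (1/6)x − (234.6 - 0.2x) = 77, so x' = 633.
Then Pb = 234.6 − 0.2·633 = 108 and Ps = 79.5 + (1/6)·633 = 185.
Buyers' price falls by P* − Pb = 150 − 108 = 42; sellers' price rises by Ps − P* = 185 − 150 = 35.
So consumers capture 42/77 = 6/11 of each unit of subsidy.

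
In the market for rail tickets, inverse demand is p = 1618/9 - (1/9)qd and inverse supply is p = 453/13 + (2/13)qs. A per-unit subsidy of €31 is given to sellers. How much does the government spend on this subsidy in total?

Pre-subsidy: 1618/9 - (1/9)q = 453/13 + (2/13)q gives q* = 547 and p* = 119.
With the subsidy, sellers receive ps = pb + 31 for each unit, where pb is the price buyers pay.
On the curves, pb = 1618/9 - (1/9)q and ps = 453/13 + (2/13)q; the wedge ps − pb = 31 gives 453/13 + (2/13)q − (1618/9 - (1/9)q) = 31, so q' = 664.
Then pb = 1618/9 − (1/9)·664 = 106 and ps = 453/13 + (2/13)·664 = 137.
Government outlay = subsidy × quantity = 31 × 664 = 20584.

Government cost = €20584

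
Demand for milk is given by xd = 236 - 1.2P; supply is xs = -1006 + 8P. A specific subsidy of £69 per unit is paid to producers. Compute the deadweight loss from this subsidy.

Deadweight loss = £2484

Pre-subsidy: 236 - 1.2P = -1006 + 8P gives P* = 135, x* = 74.
With the subsidy, sellers receive Ps = Pb + 69 for each unit, where Pb is the price buyers pay.
Supply in terms of Pb becomes xs = -1006 + 8(Pb + 69) = -454 + 8Pb. Setting this equal to demand: 236 - 1.2Pb = -454 + 8Pb, so Pb = 75.
Sellers receive Ps = 75 + 69 = 144; x' = 236 − 1.2·75 = 146.
The subsidy expands output by 146 − 74 = 72 past the efficient level; on those units the gap between marginal cost and willingness to pay runs from 0 up to 69.
DWL = ½ × 69 × 72 = 2484.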